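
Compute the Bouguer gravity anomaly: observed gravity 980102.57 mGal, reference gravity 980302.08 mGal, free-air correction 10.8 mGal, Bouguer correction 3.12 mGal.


BA = g_obs - g_ref + FAC - BC
= 980102.57 - 980302.08 + 10.8 - 3.12
= -191.83 mGal

-191.83


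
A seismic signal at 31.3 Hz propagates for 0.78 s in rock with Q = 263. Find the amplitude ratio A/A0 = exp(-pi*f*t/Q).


pi*f*t/Q = pi*31.3*0.78/263 = 0.291631
A/A0 = exp(-0.291631) = 0.747044

0.747044


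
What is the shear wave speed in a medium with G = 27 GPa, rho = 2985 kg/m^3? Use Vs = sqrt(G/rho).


Convert G to Pa: G = 27e9 Pa
Compute G/rho = 27e9 / 2985 = 9045226.1307
Vs = sqrt(9045226.1307) = 3007.53 m/s

3007.53


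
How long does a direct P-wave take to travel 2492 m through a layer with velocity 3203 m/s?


t = x / V
= 2492 / 3203
= 0.778 s

0.778


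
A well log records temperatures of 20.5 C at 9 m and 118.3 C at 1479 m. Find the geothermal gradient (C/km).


dT = 118.3 - 20.5 = 97.8 C
dz = 1479 - 9 = 1470 m
gradient = dT/dz * 1000 = 97.8/1470 * 1000 = 66.5306 C/km

66.5306


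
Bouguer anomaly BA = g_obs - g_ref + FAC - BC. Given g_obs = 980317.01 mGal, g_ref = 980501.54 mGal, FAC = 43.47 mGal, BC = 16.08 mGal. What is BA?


BA = g_obs - g_ref + FAC - BC
= 980317.01 - 980501.54 + 43.47 - 16.08
= -157.14 mGal

-157.14


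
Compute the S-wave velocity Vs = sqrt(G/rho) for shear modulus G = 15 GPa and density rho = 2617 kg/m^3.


Convert G to Pa: G = 15e9 Pa
Compute G/rho = 15e9 / 2617 = 5731753.9167
Vs = sqrt(5731753.9167) = 2394.11 m/s

2394.11


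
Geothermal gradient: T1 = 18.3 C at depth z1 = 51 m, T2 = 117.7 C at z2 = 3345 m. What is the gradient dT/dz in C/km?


dT = 117.7 - 18.3 = 99.4 C
dz = 3345 - 51 = 3294 m
gradient = dT/dz * 1000 = 99.4/3294 * 1000 = 30.1761 C/km

30.1761


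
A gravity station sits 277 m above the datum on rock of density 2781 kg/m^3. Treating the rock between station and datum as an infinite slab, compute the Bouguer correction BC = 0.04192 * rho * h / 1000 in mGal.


BC = 0.04192 * rho * h / 1000
= 0.04192 * 2781 * 277 / 1000
= 32.2925 mGal

32.2925


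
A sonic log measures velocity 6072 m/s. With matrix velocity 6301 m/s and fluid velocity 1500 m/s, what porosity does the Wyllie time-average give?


1/V - 1/Vm = 1/6072 - 1/6301 = 5.99e-06
1/Vf - 1/Vm = 1/1500 - 1/6301 = 0.00050796
phi = 5.99e-06 / 0.00050796 = 0.0118

0.0118


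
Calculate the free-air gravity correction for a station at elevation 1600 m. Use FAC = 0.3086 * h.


FAC = 0.3086 * h
= 0.3086 * 1600
= 493.76 mGal

493.76


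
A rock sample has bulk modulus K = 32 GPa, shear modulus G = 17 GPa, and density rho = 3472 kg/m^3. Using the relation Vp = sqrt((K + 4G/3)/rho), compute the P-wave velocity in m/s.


First compute the effective modulus:
K + 4G/3 = 32e9 + 4*17e9/3 = 54666666666.67 Pa
Then divide by density:
54666666666.67 / 3472 = 15745007.6805 Pa/(kg/m^3)
Take the square root:
Vp = sqrt(15745007.6805) = 3968.0 m/s

3968.0


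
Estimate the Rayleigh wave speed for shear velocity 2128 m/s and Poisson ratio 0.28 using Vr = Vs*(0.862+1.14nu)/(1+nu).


Numerator factor = 0.862 + 1.14*0.28 = 1.1812
Denominator = 1 + 0.28 = 1.28
Vr = 2128 * 1.1812 / 1.28 = 1963.75 m/s

1963.75


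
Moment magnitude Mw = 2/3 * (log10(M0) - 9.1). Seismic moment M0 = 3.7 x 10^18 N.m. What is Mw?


log10(M0) = log10(3.7 x 10^18) = 18.5682
Mw = 2/3 * (18.5682 - 9.1)
= 2/3 * 9.4682
= 6.31

6.31


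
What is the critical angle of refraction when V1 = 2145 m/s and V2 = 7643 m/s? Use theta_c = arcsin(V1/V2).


V1/V2 = 2145/7643 = 0.280649
theta_c = arcsin(0.280649) = 16.2989 degrees

16.2989


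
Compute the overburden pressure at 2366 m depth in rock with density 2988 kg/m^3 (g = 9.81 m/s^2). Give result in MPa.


P = rho * g * z / 1e6
= 2988 * 9.81 * 2366 / 1e6
= 69352854.48 / 1e6
= 69.3529 MPa

69.3529


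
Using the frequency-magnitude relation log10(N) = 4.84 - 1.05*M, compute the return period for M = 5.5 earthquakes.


log10(N) = 4.84 - 1.05*5.5 = -0.935
N = 10^-0.935 = 0.116145
T = 1/N = 1/0.116145 = 8.6099 years

8.6099


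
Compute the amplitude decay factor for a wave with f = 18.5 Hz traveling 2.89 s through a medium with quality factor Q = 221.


pi*f*t/Q = pi*18.5*2.89/221 = 0.760024
A/A0 = exp(-0.760024) = 0.467655

0.467655


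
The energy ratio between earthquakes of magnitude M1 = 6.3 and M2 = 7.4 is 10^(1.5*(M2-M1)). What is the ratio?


M2 - M1 = 7.4 - 6.3 = 1.1
1.5 * 1.1 = 1.65
ratio = 10^1.65 = 44.67

44.67


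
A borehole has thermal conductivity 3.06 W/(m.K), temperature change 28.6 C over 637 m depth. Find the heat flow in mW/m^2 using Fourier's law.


q = k * dT / dz * 1000
= 3.06 * 28.6 / 637 * 1000
= 0.137388 * 1000
= 137.3878 mW/m^2

137.3878


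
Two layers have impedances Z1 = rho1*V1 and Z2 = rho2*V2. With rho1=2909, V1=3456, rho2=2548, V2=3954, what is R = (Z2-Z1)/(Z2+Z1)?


Z1 = 2909 * 3456 = 10053504
Z2 = 2548 * 3954 = 10074792
R = (10074792 - 10053504) / (10074792 + 10053504) = 21288 / 20128296 = 0.0011

0.0011


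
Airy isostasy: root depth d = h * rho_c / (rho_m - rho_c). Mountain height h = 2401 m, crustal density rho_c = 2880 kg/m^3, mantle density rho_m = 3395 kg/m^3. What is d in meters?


rho_m - rho_c = 3395 - 2880 = 515
d = 2401 * 2880 / 515
= 6914880 / 515
= 13426.95 m

13426.95


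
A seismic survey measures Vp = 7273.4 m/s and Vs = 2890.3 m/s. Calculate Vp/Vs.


Vp/Vs = 7273.4 / 2890.3
= 2.5165

2.5165


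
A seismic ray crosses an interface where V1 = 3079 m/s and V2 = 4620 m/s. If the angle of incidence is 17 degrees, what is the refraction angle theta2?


sin(theta1) = sin(17 deg) = 0.292372
sin(theta2) = V2/V1 * sin(theta1) = 4620/3079 * 0.292372 = 0.4387
theta2 = arcsin(0.4387) = 26.021 degrees

26.021


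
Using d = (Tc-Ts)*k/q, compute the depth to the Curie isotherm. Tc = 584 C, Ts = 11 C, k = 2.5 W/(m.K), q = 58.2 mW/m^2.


T_Curie - T_surf = 584 - 11 = 573 C
Convert q to W/m^2: 58.2 mW/m^2 = 0.0582 W/m^2
d = 573 * 2.5 / 0.0582 = 24613.4 m

24613.4


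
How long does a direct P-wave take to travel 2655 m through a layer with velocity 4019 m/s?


t = x / V
= 2655 / 4019
= 0.6606 s

0.6606


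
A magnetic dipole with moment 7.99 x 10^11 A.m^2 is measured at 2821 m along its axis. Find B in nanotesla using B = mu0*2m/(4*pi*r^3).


m = 7.99 x 10^11 = 799000000000 A.m^2
2m = 1598000000000 A.m^2
r^3 = 2821^3 = 22449633661
B = (4pi*10^-7) * 1598000000000 / (4*pi * 22449633661) * 1e9
= 2008106.024175 / 282110416740.72 * 1e9
= 7118.1562 nT

7118.1562


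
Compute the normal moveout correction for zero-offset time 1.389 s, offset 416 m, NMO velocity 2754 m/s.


x/Vnmo = 416/2754 = 0.151053
(x/Vnmo)^2 = 0.022817
t0^2 = 1.929321
sqrt(1.929321 + 0.022817) = 1.397189
dt = 1.397189 - 1.389 = 0.008189

0.008189


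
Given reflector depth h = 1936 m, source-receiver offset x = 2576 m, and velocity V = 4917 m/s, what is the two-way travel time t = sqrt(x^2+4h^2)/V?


x^2 + 4h^2 = 2576^2 + 4*1936^2 = 6635776 + 14992384 = 21628160
sqrt(21628160) = 4650.6086
t = 4650.6086 / 4917 = 0.9458 s

0.9458


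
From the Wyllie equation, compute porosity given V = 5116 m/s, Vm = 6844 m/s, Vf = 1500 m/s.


1/V - 1/Vm = 1/5116 - 1/6844 = 4.935e-05
1/Vf - 1/Vm = 1/1500 - 1/6844 = 0.00052055
phi = 4.935e-05 / 0.00052055 = 0.0948

0.0948


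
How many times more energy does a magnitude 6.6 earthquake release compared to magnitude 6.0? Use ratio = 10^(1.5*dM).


M2 - M1 = 6.6 - 6.0 = 0.6
1.5 * 0.6 = 0.9
ratio = 10^0.9 = 7.94

7.94


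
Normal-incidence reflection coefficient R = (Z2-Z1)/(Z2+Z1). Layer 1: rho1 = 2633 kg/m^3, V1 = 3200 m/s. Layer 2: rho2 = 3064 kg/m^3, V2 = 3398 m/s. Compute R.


Z1 = 2633 * 3200 = 8425600
Z2 = 3064 * 3398 = 10411472
R = (10411472 - 8425600) / (10411472 + 8425600) = 1985872 / 18837072 = 0.1054

0.1054


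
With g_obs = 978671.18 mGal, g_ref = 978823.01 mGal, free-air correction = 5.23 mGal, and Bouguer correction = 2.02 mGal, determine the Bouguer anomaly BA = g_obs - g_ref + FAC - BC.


BA = g_obs - g_ref + FAC - BC
= 978671.18 - 978823.01 + 5.23 - 2.02
= -148.62 mGal

-148.62


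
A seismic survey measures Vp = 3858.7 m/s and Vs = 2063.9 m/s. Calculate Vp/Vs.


Vp/Vs = 3858.7 / 2063.9
= 1.8696

1.8696


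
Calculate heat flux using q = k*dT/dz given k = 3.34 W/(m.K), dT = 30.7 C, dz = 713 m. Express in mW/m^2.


q = k * dT / dz * 1000
= 3.34 * 30.7 / 713 * 1000
= 0.143812 * 1000
= 143.8121 mW/m^2

143.8121


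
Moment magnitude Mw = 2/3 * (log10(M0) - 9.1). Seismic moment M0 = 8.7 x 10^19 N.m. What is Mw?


log10(M0) = log10(8.7 x 10^19) = 19.9395
Mw = 2/3 * (19.9395 - 9.1)
= 2/3 * 10.8395
= 7.23

7.23


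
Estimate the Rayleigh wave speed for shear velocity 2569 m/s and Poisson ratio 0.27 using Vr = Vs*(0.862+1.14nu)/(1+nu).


Numerator factor = 0.862 + 1.14*0.27 = 1.1698
Denominator = 1 + 0.27 = 1.27
Vr = 2569 * 1.1698 / 1.27 = 2366.31 m/s

2366.31


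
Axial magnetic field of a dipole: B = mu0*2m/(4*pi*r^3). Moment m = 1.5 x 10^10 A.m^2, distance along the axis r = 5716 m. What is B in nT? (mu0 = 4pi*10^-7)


m = 1.5 x 10^10 = 15000000000 A.m^2
2m = 30000000000 A.m^2
r^3 = 5716^3 = 186756901696
B = (4pi*10^-7) * 30000000000 / (4*pi * 186756901696) * 1e9
= 37699.111843 / 2346856441501.38 * 1e9
= 16.0637 nT

16.0637


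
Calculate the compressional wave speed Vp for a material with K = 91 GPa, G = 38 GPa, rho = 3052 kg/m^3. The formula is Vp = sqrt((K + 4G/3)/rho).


First compute the effective modulus:
K + 4G/3 = 91e9 + 4*38e9/3 = 141666666666.67 Pa
Then divide by density:
141666666666.67 / 3052 = 46417649.6287 Pa/(kg/m^3)
Take the square root:
Vp = sqrt(46417649.6287) = 6813.05 m/s

6813.05


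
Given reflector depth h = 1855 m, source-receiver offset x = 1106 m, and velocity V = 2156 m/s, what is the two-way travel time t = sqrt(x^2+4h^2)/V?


x^2 + 4h^2 = 1106^2 + 4*1855^2 = 1223236 + 13764100 = 14987336
sqrt(14987336) = 3871.3481
t = 3871.3481 / 2156 = 1.7956 s

1.7956


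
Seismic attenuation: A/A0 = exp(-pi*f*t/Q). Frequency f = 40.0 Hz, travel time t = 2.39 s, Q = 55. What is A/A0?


pi*f*t/Q = pi*40.0*2.39/55 = 5.460659
A/A0 = exp(-5.460659) = 0.004251

0.004251


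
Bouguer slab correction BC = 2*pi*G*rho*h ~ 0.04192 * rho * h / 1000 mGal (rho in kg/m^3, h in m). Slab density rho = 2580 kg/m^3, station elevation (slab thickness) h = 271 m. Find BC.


BC = 0.04192 * rho * h / 1000
= 0.04192 * 2580 * 271 / 1000
= 29.3096 mGal

29.3096


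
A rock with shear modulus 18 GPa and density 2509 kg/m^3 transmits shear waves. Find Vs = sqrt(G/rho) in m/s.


Convert G to Pa: G = 18e9 Pa
Compute G/rho = 18e9 / 2509 = 7174172.9773
Vs = sqrt(7174172.9773) = 2678.46 m/s

2678.46


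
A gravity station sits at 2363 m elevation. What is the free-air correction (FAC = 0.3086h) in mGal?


FAC = 0.3086 * h
= 0.3086 * 2363
= 729.2218 mGal

729.2218


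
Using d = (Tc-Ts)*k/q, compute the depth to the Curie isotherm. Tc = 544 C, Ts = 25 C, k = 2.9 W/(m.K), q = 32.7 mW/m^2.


T_Curie - T_surf = 544 - 25 = 519 C
Convert q to W/m^2: 32.7 mW/m^2 = 0.0327 W/m^2
d = 519 * 2.9 / 0.0327 = 46027.52 m

46027.52


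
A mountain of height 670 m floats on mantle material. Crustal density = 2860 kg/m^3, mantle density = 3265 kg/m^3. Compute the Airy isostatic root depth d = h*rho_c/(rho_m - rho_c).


rho_m - rho_c = 3265 - 2860 = 405
d = 670 * 2860 / 405
= 1916200 / 405
= 4731.36 m

4731.36


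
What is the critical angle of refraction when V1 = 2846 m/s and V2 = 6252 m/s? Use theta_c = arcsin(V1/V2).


V1/V2 = 2846/6252 = 0.455214
theta_c = arcsin(0.455214) = 27.0787 degrees

27.0787


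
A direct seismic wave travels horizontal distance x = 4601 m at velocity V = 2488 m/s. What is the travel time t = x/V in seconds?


t = x / V
= 4601 / 2488
= 1.8493 s

1.8493


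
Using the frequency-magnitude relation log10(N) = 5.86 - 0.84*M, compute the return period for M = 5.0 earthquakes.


log10(N) = 5.86 - 0.84*5.0 = 1.66
N = 10^1.66 = 45.708819
T = 1/N = 1/45.708819 = 0.0219 years

0.0219


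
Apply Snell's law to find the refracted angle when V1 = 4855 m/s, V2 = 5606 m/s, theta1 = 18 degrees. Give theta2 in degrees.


sin(theta1) = sin(18 deg) = 0.309017
sin(theta2) = V2/V1 * sin(theta1) = 5606/4855 * 0.309017 = 0.356818
theta2 = arcsin(0.356818) = 20.9049 degrees

20.9049


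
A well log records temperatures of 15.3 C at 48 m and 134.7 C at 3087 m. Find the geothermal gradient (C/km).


dT = 134.7 - 15.3 = 119.4 C
dz = 3087 - 48 = 3039 m
gradient = dT/dz * 1000 = 119.4/3039 * 1000 = 39.2892 C/km

39.2892


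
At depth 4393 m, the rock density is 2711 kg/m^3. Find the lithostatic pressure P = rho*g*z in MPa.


P = rho * g * z / 1e6
= 2711 * 9.81 * 4393 / 1e6
= 116831439.63 / 1e6
= 116.8314 MPa

116.8314


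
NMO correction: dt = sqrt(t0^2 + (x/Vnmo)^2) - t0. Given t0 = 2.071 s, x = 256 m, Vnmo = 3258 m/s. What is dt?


x/Vnmo = 256/3258 = 0.078576
(x/Vnmo)^2 = 0.006174
t0^2 = 4.289041
sqrt(4.289041 + 0.006174) = 2.07249
dt = 2.07249 - 2.071 = 0.00149

0.00149


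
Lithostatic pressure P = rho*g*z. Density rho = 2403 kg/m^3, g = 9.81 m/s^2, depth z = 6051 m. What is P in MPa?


P = rho * g * z / 1e6
= 2403 * 9.81 * 6051 / 1e6
= 142642824.93 / 1e6
= 142.6428 MPa

142.6428


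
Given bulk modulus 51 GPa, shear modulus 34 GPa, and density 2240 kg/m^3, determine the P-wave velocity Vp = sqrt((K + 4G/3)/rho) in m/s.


First compute the effective modulus:
K + 4G/3 = 51e9 + 4*34e9/3 = 96333333333.33 Pa
Then divide by density:
96333333333.33 / 2240 = 43005952.381 Pa/(kg/m^3)
Take the square root:
Vp = sqrt(43005952.381) = 6557.89 m/s

6557.89


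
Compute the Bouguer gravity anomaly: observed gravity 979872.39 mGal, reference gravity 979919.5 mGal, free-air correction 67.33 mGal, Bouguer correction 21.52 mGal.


BA = g_obs - g_ref + FAC - BC
= 979872.39 - 979919.5 + 67.33 - 21.52
= -1.3 mGal

-1.3


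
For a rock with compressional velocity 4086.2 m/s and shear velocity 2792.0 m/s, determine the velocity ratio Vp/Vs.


Vp/Vs = 4086.2 / 2792.0
= 1.4635

1.4635


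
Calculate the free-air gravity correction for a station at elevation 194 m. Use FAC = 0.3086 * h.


FAC = 0.3086 * h
= 0.3086 * 194
= 59.8684 mGal

59.8684


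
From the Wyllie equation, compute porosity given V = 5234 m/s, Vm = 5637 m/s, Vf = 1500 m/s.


1/V - 1/Vm = 1/5234 - 1/5637 = 1.366e-05
1/Vf - 1/Vm = 1/1500 - 1/5637 = 0.00048927
phi = 1.366e-05 / 0.00048927 = 0.0279

0.0279


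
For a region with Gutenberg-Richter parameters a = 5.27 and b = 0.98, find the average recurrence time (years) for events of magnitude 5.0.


log10(N) = 5.27 - 0.98*5.0 = 0.37
N = 10^0.37 = 2.344229
T = 1/N = 1/2.344229 = 0.4266 years

0.4266


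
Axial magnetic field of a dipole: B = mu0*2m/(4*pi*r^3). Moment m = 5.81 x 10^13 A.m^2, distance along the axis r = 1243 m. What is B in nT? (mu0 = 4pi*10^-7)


m = 5.81 x 10^13 = 58100000000000 A.m^2
2m = 116200000000000 A.m^2
r^3 = 1243^3 = 1920495907
B = (4pi*10^-7) * 116200000000000 / (4*pi * 1920495907) * 1e9
= 146021226.538854 / 24133663330.72 * 1e9
= 6050520.5753 nT

6050520.5753


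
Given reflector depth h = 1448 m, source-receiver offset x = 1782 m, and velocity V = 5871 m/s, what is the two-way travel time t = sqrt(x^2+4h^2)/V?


x^2 + 4h^2 = 1782^2 + 4*1448^2 = 3175524 + 8386816 = 11562340
sqrt(11562340) = 3400.3441
t = 3400.3441 / 5871 = 0.5792 s

0.5792


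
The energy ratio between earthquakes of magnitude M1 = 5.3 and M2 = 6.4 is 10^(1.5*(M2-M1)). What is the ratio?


M2 - M1 = 6.4 - 5.3 = 1.1
1.5 * 1.1 = 1.65
ratio = 10^1.65 = 44.67

44.67


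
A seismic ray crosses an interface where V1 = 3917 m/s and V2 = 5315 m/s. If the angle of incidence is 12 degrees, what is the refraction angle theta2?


sin(theta1) = sin(12 deg) = 0.207912
sin(theta2) = V2/V1 * sin(theta1) = 5315/3917 * 0.207912 = 0.282117
theta2 = arcsin(0.282117) = 16.3866 degrees

16.3866


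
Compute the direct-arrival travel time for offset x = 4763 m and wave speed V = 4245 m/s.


t = x / V
= 4763 / 4245
= 1.122 s

1.122


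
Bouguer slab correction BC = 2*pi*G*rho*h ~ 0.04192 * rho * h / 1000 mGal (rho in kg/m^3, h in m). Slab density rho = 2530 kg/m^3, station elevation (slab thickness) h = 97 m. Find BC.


BC = 0.04192 * rho * h / 1000
= 0.04192 * 2530 * 97 / 1000
= 10.2876 mGal

10.2876


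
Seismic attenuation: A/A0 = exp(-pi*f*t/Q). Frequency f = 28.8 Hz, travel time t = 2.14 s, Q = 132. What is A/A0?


pi*f*t/Q = pi*28.8*2.14/132 = 1.466838
A/A0 = exp(-1.466838) = 0.230654

0.230654


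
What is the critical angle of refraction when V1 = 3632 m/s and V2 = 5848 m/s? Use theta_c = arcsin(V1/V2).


V1/V2 = 3632/5848 = 0.621067
theta_c = arcsin(0.621067) = 38.3941 degrees

38.3941


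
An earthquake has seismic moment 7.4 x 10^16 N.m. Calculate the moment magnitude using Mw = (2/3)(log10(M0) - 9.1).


log10(M0) = log10(7.4 x 10^16) = 16.8692
Mw = 2/3 * (16.8692 - 9.1)
= 2/3 * 7.7692
= 5.18

5.18


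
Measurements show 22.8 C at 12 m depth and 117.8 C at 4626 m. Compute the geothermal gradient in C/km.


dT = 117.8 - 22.8 = 95.0 C
dz = 4626 - 12 = 4614 m
gradient = dT/dz * 1000 = 95.0/4614 * 1000 = 20.5895 C/km

20.5895


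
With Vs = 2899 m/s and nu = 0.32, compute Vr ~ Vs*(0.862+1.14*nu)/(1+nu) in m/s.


Numerator factor = 0.862 + 1.14*0.32 = 1.2268
Denominator = 1 + 0.32 = 1.32
Vr = 2899 * 1.2268 / 1.32 = 2694.31 m/s

2694.31


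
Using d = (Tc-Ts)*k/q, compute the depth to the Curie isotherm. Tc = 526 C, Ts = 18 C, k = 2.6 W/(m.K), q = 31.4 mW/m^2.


T_Curie - T_surf = 526 - 18 = 508 C
Convert q to W/m^2: 31.4 mW/m^2 = 0.0314 W/m^2
d = 508 * 2.6 / 0.0314 = 42063.69 m

42063.69


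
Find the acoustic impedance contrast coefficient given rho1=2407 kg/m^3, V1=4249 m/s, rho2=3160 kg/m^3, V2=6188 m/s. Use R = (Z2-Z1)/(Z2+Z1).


Z1 = 2407 * 4249 = 10227343
Z2 = 3160 * 6188 = 19554080
R = (19554080 - 10227343) / (19554080 + 10227343) = 9326737 / 29781423 = 0.3132

0.3132


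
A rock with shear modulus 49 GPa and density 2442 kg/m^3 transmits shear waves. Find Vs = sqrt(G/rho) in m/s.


Convert G to Pa: G = 49e9 Pa
Compute G/rho = 49e9 / 2442 = 20065520.0655
Vs = sqrt(20065520.0655) = 4479.46 m/s

4479.46


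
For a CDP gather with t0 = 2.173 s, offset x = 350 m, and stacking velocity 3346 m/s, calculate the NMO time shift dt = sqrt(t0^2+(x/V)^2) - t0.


x/Vnmo = 350/3346 = 0.104603
(x/Vnmo)^2 = 0.010942
t0^2 = 4.721929
sqrt(4.721929 + 0.010942) = 2.175516
dt = 2.175516 - 2.173 = 0.002516

0.002516


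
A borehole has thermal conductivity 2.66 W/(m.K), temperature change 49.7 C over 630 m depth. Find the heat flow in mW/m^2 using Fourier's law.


q = k * dT / dz * 1000
= 2.66 * 49.7 / 630 * 1000
= 0.209844 * 1000
= 209.8444 mW/m^2

209.8444


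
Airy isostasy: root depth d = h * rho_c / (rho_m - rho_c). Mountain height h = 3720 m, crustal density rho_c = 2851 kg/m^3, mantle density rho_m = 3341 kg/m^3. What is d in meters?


rho_m - rho_c = 3341 - 2851 = 490
d = 3720 * 2851 / 490
= 10605720 / 490
= 21644.33 m

21644.33


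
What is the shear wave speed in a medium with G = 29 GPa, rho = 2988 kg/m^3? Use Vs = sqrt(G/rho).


Convert G to Pa: G = 29e9 Pa
Compute G/rho = 29e9 / 2988 = 9705488.6212
Vs = sqrt(9705488.6212) = 3115.36 m/s

3115.36


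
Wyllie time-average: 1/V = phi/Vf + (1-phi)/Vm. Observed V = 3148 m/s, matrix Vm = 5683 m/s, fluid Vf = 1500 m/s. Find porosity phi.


1/V - 1/Vm = 1/3148 - 1/5683 = 0.0001417
1/Vf - 1/Vm = 1/1500 - 1/5683 = 0.0004907
phi = 0.0001417 / 0.0004907 = 0.2888

0.2888


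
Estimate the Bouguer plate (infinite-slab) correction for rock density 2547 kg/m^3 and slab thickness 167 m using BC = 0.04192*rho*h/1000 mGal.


BC = 0.04192 * rho * h / 1000
= 0.04192 * 2547 * 167 / 1000
= 17.8306 mGal

17.8306


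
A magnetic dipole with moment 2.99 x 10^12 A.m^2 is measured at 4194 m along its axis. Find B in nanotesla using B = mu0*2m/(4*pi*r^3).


m = 2.99 x 10^12 = 2990000000000 A.m^2
2m = 5980000000000 A.m^2
r^3 = 4194^3 = 73770933384
B = (4pi*10^-7) * 5980000000000 / (4*pi * 73770933384) * 1e9
= 7514689.627387 / 927032889470.55 * 1e9
= 8106.1737 nT

8106.1737


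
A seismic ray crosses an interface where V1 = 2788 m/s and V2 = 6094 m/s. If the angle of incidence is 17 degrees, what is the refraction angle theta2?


sin(theta1) = sin(17 deg) = 0.292372
sin(theta2) = V2/V1 * sin(theta1) = 6094/2788 * 0.292372 = 0.639065
theta2 = arcsin(0.639065) = 39.7221 degrees

39.7221


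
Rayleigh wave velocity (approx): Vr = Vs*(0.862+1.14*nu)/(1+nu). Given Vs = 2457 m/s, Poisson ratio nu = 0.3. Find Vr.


Numerator factor = 0.862 + 1.14*0.3 = 1.204
Denominator = 1 + 0.3 = 1.3
Vr = 2457 * 1.204 / 1.3 = 2275.56 m/s

2275.56


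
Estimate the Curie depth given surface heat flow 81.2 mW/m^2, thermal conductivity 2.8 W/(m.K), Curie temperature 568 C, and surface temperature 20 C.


T_Curie - T_surf = 568 - 20 = 548 C
Convert q to W/m^2: 81.2 mW/m^2 = 0.0812 W/m^2
d = 548 * 2.8 / 0.0812 = 18896.55 m

18896.55


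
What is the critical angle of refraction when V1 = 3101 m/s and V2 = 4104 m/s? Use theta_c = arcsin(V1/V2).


V1/V2 = 3101/4104 = 0.755604
theta_c = arcsin(0.755604) = 49.0782 degrees

49.0782


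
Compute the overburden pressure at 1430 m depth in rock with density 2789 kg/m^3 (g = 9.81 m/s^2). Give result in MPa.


P = rho * g * z / 1e6
= 2789 * 9.81 * 1430 / 1e6
= 39124928.7 / 1e6
= 39.1249 MPa

39.1249


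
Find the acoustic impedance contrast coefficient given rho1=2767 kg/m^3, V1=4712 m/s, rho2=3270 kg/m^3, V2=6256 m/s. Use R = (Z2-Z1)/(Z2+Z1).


Z1 = 2767 * 4712 = 13038104
Z2 = 3270 * 6256 = 20457120
R = (20457120 - 13038104) / (20457120 + 13038104) = 7419016 / 33495224 = 0.2215

0.2215


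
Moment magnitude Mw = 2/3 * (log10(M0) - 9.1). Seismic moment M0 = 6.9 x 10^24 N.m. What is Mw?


log10(M0) = log10(6.9 x 10^24) = 24.8388
Mw = 2/3 * (24.8388 - 9.1)
= 2/3 * 15.7388
= 10.49

10.49


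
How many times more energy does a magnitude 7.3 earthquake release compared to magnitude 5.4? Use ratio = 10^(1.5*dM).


M2 - M1 = 7.3 - 5.4 = 1.9
1.5 * 1.9 = 2.85
ratio = 10^2.85 = 707.95

707.95


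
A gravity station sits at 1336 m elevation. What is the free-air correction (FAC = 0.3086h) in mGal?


FAC = 0.3086 * h
= 0.3086 * 1336
= 412.2896 mGal

412.2896


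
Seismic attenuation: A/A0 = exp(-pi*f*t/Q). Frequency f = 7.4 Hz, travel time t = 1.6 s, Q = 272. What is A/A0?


pi*f*t/Q = pi*7.4*1.6/272 = 0.136752
A/A0 = exp(-0.136752) = 0.872187

0.872187


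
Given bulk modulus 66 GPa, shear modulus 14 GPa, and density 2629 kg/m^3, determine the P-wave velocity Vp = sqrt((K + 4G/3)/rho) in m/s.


First compute the effective modulus:
K + 4G/3 = 66e9 + 4*14e9/3 = 84666666666.67 Pa
Then divide by density:
84666666666.67 / 2629 = 32204894.1296 Pa/(kg/m^3)
Take the square root:
Vp = sqrt(32204894.1296) = 5674.94 m/s

5674.94


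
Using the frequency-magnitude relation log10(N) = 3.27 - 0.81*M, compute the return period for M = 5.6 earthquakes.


log10(N) = 3.27 - 0.81*5.6 = -1.266
N = 10^-1.266 = 0.0542
T = 1/N = 1/0.0542 = 18.4502 years

18.4502


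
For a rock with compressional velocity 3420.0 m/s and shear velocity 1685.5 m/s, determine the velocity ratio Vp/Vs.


Vp/Vs = 3420.0 / 1685.5
= 2.0291

2.0291


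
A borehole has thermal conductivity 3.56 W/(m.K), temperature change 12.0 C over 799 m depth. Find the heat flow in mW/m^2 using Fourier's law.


q = k * dT / dz * 1000
= 3.56 * 12.0 / 799 * 1000
= 0.053467 * 1000
= 53.4668 mW/m^2

53.4668


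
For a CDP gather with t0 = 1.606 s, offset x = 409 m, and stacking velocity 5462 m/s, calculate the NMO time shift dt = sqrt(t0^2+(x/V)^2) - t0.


x/Vnmo = 409/5462 = 0.074881
(x/Vnmo)^2 = 0.005607
t0^2 = 2.579236
sqrt(2.579236 + 0.005607) = 1.607745
dt = 1.607745 - 1.606 = 0.001745

0.001745


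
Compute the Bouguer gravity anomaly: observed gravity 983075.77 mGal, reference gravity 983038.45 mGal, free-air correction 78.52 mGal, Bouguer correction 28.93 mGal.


BA = g_obs - g_ref + FAC - BC
= 983075.77 - 983038.45 + 78.52 - 28.93
= 86.91 mGal

86.91


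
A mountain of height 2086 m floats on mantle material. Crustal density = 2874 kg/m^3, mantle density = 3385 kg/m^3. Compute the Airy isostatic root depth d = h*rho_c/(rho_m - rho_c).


rho_m - rho_c = 3385 - 2874 = 511
d = 2086 * 2874 / 511
= 5995164 / 511
= 11732.22 m

11732.22


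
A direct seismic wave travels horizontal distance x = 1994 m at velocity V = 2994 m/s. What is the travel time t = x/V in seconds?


t = x / V
= 1994 / 2994
= 0.666 s

0.666


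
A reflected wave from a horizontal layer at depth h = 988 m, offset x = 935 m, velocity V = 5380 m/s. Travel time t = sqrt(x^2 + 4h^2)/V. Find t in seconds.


x^2 + 4h^2 = 935^2 + 4*988^2 = 874225 + 3904576 = 4778801
sqrt(4778801) = 2186.0469
t = 2186.0469 / 5380 = 0.4063 s

0.4063


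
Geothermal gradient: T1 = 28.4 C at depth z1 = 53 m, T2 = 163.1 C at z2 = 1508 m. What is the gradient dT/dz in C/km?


dT = 163.1 - 28.4 = 134.7 C
dz = 1508 - 53 = 1455 m
gradient = dT/dz * 1000 = 134.7/1455 * 1000 = 92.5773 C/km

92.5773


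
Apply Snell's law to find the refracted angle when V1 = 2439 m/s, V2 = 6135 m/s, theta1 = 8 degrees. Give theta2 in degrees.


sin(theta1) = sin(8 deg) = 0.139173
sin(theta2) = V2/V1 * sin(theta1) = 6135/2439 * 0.139173 = 0.350073
theta2 = arcsin(0.350073) = 20.4918 degrees

20.4918


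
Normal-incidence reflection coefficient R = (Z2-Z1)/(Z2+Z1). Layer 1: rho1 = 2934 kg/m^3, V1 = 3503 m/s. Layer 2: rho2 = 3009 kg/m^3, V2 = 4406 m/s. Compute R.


Z1 = 2934 * 3503 = 10277802
Z2 = 3009 * 4406 = 13257654
R = (13257654 - 10277802) / (13257654 + 10277802) = 2979852 / 23535456 = 0.1266

0.1266


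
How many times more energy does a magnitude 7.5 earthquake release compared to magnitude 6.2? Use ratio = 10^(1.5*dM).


M2 - M1 = 7.5 - 6.2 = 1.3
1.5 * 1.3 = 1.95
ratio = 10^1.95 = 89.13

89.13


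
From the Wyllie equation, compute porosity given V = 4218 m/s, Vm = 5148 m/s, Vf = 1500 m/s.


1/V - 1/Vm = 1/4218 - 1/5148 = 4.283e-05
1/Vf - 1/Vm = 1/1500 - 1/5148 = 0.00047242
phi = 4.283e-05 / 0.00047242 = 0.0907

0.0907


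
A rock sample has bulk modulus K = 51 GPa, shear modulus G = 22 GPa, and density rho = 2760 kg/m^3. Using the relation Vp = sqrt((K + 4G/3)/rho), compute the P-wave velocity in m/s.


First compute the effective modulus:
K + 4G/3 = 51e9 + 4*22e9/3 = 80333333333.33 Pa
Then divide by density:
80333333333.33 / 2760 = 29106280.1932 Pa/(kg/m^3)
Take the square root:
Vp = sqrt(29106280.1932) = 5395.02 m/s

5395.02


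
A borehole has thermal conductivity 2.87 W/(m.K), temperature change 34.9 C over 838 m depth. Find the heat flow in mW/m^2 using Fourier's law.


q = k * dT / dz * 1000
= 2.87 * 34.9 / 838 * 1000
= 0.119526 * 1000
= 119.5263 mW/m^2

119.5263


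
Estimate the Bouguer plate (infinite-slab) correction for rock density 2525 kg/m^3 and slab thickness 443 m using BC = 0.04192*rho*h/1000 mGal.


BC = 0.04192 * rho * h / 1000
= 0.04192 * 2525 * 443 / 1000
= 46.8907 mGal

46.8907


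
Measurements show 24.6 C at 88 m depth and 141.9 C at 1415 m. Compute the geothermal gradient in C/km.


dT = 141.9 - 24.6 = 117.3 C
dz = 1415 - 88 = 1327 m
gradient = dT/dz * 1000 = 117.3/1327 * 1000 = 88.3949 C/km

88.3949


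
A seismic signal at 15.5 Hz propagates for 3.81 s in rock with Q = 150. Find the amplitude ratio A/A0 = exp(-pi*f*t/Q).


pi*f*t/Q = pi*15.5*3.81/150 = 1.236845
A/A0 = exp(-1.236845) = 0.290299

0.290299


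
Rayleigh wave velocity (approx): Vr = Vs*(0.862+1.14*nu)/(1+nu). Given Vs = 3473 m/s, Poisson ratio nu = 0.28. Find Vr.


Numerator factor = 0.862 + 1.14*0.28 = 1.1812
Denominator = 1 + 0.28 = 1.28
Vr = 3473 * 1.1812 / 1.28 = 3204.93 m/s

3204.93


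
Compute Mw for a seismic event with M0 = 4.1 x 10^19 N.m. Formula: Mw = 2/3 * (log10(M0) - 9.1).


log10(M0) = log10(4.1 x 10^19) = 19.6128
Mw = 2/3 * (19.6128 - 9.1)
= 2/3 * 10.5128
= 7.01

7.01


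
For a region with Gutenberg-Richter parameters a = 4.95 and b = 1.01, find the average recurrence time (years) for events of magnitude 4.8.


log10(N) = 4.95 - 1.01*4.8 = 0.102
N = 10^0.102 = 1.264736
T = 1/N = 1/1.264736 = 0.7907 years

0.7907


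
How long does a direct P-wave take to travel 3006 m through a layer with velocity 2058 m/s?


t = x / V
= 3006 / 2058
= 1.4606 s

1.4606


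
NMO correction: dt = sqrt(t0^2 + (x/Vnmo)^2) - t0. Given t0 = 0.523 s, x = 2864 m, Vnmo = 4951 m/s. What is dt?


x/Vnmo = 2864/4951 = 0.578469
(x/Vnmo)^2 = 0.334626
t0^2 = 0.273529
sqrt(0.273529 + 0.334626) = 0.779843
dt = 0.779843 - 0.523 = 0.256843

0.256843


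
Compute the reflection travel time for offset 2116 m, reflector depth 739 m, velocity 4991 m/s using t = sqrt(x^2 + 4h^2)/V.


x^2 + 4h^2 = 2116^2 + 4*739^2 = 4477456 + 2184484 = 6661940
sqrt(6661940) = 2581.0734
t = 2581.0734 / 4991 = 0.5171 s

0.5171


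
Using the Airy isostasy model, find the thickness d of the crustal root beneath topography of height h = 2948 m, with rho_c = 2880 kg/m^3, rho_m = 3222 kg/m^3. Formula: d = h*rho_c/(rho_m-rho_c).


rho_m - rho_c = 3222 - 2880 = 342
d = 2948 * 2880 / 342
= 8490240 / 342
= 24825.26 m

24825.26


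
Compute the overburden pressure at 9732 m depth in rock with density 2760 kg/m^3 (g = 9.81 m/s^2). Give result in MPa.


P = rho * g * z / 1e6
= 2760 * 9.81 * 9732 / 1e6
= 263499739.2 / 1e6
= 263.4997 MPa

263.4997


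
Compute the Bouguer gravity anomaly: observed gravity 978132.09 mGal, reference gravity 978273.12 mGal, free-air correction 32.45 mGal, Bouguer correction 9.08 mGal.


BA = g_obs - g_ref + FAC - BC
= 978132.09 - 978273.12 + 32.45 - 9.08
= -117.66 mGal

-117.66


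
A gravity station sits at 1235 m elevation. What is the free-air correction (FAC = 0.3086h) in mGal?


FAC = 0.3086 * h
= 0.3086 * 1235
= 381.121 mGal

381.121


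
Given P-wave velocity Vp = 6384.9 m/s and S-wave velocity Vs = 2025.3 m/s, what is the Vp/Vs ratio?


Vp/Vs = 6384.9 / 2025.3
= 3.1526

3.1526


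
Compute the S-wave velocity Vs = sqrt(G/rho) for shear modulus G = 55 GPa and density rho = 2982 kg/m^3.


Convert G to Pa: G = 55e9 Pa
Compute G/rho = 55e9 / 2982 = 18443997.3172
Vs = sqrt(18443997.3172) = 4294.65 m/s

4294.65


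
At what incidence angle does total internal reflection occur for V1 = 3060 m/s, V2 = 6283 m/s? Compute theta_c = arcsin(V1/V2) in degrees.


V1/V2 = 3060/6283 = 0.487028
theta_c = arcsin(0.487028) = 29.1455 degrees

29.1455


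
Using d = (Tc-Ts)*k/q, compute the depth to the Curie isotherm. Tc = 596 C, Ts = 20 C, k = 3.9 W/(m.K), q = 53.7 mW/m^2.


T_Curie - T_surf = 596 - 20 = 576 C
Convert q to W/m^2: 53.7 mW/m^2 = 0.0537 W/m^2
d = 576 * 3.9 / 0.0537 = 41832.4 m

41832.4


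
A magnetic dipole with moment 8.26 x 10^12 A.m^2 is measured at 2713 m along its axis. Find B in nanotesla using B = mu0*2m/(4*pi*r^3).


m = 8.26 x 10^12 = 8260000000000 A.m^2
2m = 16520000000000 A.m^2
r^3 = 2713^3 = 19968681097
B = (4pi*10^-7) * 16520000000000 / (4*pi * 19968681097) * 1e9
= 20759644.254921 / 250933847344.85 * 1e9
= 82729.5499 nT

82729.5499


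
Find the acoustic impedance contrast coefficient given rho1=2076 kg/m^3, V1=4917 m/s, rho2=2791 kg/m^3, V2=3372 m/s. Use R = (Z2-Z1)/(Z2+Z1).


Z1 = 2076 * 4917 = 10207692
Z2 = 2791 * 3372 = 9411252
R = (9411252 - 10207692) / (9411252 + 10207692) = -796440 / 19618944 = -0.0406

-0.0406


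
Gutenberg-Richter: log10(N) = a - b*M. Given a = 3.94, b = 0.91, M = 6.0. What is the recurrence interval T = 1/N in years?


log10(N) = 3.94 - 0.91*6.0 = -1.52
N = 10^-1.52 = 0.0302
T = 1/N = 1/0.0302 = 33.1131 years

33.1131


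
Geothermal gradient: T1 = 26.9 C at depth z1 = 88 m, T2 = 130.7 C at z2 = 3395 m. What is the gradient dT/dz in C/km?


dT = 130.7 - 26.9 = 103.8 C
dz = 3395 - 88 = 3307 m
gradient = dT/dz * 1000 = 103.8/3307 * 1000 = 31.388 C/km

31.388


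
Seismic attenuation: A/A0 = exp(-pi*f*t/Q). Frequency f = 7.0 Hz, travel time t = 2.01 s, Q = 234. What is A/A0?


pi*f*t/Q = pi*7.0*2.01/234 = 0.188898
A/A0 = exp(-0.188898) = 0.827871

0.827871


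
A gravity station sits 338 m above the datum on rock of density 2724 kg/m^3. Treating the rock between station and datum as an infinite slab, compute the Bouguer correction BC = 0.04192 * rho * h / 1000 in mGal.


BC = 0.04192 * rho * h / 1000
= 0.04192 * 2724 * 338 / 1000
= 38.5962 mGal

38.5962


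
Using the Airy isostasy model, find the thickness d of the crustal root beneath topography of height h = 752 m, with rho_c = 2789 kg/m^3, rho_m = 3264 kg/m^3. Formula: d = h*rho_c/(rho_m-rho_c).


rho_m - rho_c = 3264 - 2789 = 475
d = 752 * 2789 / 475
= 2097328 / 475
= 4415.43 m

4415.43


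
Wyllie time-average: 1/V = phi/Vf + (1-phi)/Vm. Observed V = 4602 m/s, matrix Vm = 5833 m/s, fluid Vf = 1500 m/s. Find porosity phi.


1/V - 1/Vm = 1/4602 - 1/5833 = 4.586e-05
1/Vf - 1/Vm = 1/1500 - 1/5833 = 0.00049523
phi = 4.586e-05 / 0.00049523 = 0.0926

0.0926


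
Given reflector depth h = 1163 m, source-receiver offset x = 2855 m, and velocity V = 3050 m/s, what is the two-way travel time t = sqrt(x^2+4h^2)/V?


x^2 + 4h^2 = 2855^2 + 4*1163^2 = 8151025 + 5410276 = 13561301
sqrt(13561301) = 3682.5672
t = 3682.5672 / 3050 = 1.2074 s

1.2074


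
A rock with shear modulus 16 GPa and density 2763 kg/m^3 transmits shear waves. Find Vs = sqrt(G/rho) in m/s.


Convert G to Pa: G = 16e9 Pa
Compute G/rho = 16e9 / 2763 = 5790807.0937
Vs = sqrt(5790807.0937) = 2406.41 m/s

2406.41


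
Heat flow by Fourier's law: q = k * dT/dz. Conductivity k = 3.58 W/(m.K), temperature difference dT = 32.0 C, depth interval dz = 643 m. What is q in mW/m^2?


q = k * dT / dz * 1000
= 3.58 * 32.0 / 643 * 1000
= 0.178165 * 1000
= 178.1649 mW/m^2

178.1649


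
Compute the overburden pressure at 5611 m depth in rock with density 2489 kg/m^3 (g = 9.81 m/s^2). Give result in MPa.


P = rho * g * z / 1e6
= 2489 * 9.81 * 5611 / 1e6
= 137004291.99 / 1e6
= 137.0043 MPa

137.0043


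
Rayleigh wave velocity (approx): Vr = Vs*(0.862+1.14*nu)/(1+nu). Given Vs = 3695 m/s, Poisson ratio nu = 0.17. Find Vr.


Numerator factor = 0.862 + 1.14*0.17 = 1.0558
Denominator = 1 + 0.17 = 1.17
Vr = 3695 * 1.0558 / 1.17 = 3334.34 m/s

3334.34


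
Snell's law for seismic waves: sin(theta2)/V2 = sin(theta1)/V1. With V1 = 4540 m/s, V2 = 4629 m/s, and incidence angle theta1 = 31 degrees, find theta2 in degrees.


sin(theta1) = sin(31 deg) = 0.515038
sin(theta2) = V2/V1 * sin(theta1) = 4629/4540 * 0.515038 = 0.525135
theta2 = arcsin(0.525135) = 31.6773 degrees

31.6773


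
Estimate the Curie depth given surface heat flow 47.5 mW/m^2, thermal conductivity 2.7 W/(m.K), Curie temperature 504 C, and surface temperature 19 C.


T_Curie - T_surf = 504 - 19 = 485 C
Convert q to W/m^2: 47.5 mW/m^2 = 0.0475 W/m^2
d = 485 * 2.7 / 0.0475 = 27568.42 m

27568.42


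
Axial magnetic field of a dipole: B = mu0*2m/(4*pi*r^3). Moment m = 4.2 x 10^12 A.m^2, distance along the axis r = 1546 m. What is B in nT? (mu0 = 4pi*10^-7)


m = 4.2 x 10^12 = 4200000000000 A.m^2
2m = 8400000000000 A.m^2
r^3 = 1546^3 = 3695119336
B = (4pi*10^-7) * 8400000000000 / (4*pi * 3695119336) * 1e9
= 10555751.316062 / 46434239040.46 * 1e9
= 227326.8936 nT

227326.8936


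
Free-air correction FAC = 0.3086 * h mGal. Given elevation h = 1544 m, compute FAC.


FAC = 0.3086 * h
= 0.3086 * 1544
= 476.4784 mGal

476.4784


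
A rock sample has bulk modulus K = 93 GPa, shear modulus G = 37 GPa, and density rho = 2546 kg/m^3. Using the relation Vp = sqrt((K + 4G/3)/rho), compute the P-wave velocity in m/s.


First compute the effective modulus:
K + 4G/3 = 93e9 + 4*37e9/3 = 142333333333.33 Pa
Then divide by density:
142333333333.33 / 2546 = 55904687.0909 Pa/(kg/m^3)
Take the square root:
Vp = sqrt(55904687.0909) = 7476.94 m/s

7476.94


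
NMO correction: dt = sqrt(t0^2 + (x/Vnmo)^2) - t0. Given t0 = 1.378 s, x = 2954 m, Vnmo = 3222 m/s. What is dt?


x/Vnmo = 2954/3222 = 0.916822
(x/Vnmo)^2 = 0.840562
t0^2 = 1.898884
sqrt(1.898884 + 0.840562) = 1.655127
dt = 1.655127 - 1.378 = 0.277127

0.277127


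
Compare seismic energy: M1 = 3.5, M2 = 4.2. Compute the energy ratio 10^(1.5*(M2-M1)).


M2 - M1 = 4.2 - 3.5 = 0.7
1.5 * 0.7 = 1.05
ratio = 10^1.05 = 11.22

11.22


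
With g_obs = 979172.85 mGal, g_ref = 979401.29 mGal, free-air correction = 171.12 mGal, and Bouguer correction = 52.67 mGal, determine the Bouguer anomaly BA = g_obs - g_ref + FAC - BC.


BA = g_obs - g_ref + FAC - BC
= 979172.85 - 979401.29 + 171.12 - 52.67
= -109.99 mGal

-109.99


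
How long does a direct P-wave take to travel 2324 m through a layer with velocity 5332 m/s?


t = x / V
= 2324 / 5332
= 0.4359 s

0.4359


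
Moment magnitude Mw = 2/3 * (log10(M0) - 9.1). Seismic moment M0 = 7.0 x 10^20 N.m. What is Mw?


log10(M0) = log10(7.0 x 10^20) = 20.8451
Mw = 2/3 * (20.8451 - 9.1)
= 2/3 * 11.7451
= 7.83

7.83


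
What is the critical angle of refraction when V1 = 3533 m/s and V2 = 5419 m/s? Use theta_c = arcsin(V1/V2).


V1/V2 = 3533/5419 = 0.651965
theta_c = arcsin(0.651965) = 40.6899 degrees

40.6899


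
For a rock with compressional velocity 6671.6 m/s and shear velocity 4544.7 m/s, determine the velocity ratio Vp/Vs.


Vp/Vs = 6671.6 / 4544.7
= 1.468

1.468


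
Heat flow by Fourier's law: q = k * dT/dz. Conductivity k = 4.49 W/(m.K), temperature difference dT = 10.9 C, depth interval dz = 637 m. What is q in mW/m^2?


q = k * dT / dz * 1000
= 4.49 * 10.9 / 637 * 1000
= 0.07683 * 1000
= 76.8305 mW/m^2

76.8305


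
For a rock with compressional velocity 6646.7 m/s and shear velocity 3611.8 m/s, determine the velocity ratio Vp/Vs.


Vp/Vs = 6646.7 / 3611.8
= 1.8403

1.8403


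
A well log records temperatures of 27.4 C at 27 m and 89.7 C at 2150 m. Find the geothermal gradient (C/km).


dT = 89.7 - 27.4 = 62.3 C
dz = 2150 - 27 = 2123 m
gradient = dT/dz * 1000 = 62.3/2123 * 1000 = 29.3453 C/km

29.3453


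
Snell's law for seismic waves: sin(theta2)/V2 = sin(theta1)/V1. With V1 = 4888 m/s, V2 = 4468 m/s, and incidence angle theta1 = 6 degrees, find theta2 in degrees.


sin(theta1) = sin(6 deg) = 0.104528
sin(theta2) = V2/V1 * sin(theta1) = 4468/4888 * 0.104528 = 0.095547
theta2 = arcsin(0.095547) = 5.4828 degrees

5.4828


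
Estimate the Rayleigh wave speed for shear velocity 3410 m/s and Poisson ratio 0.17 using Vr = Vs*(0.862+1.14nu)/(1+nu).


Numerator factor = 0.862 + 1.14*0.17 = 1.0558
Denominator = 1 + 0.17 = 1.17
Vr = 3410 * 1.0558 / 1.17 = 3077.16 m/s

3077.16


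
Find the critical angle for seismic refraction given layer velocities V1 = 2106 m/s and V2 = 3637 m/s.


V1/V2 = 2106/3637 = 0.579049
theta_c = arcsin(0.579049) = 35.3837 degrees

35.3837


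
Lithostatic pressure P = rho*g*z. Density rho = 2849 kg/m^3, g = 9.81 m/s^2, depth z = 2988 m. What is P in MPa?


P = rho * g * z / 1e6
= 2849 * 9.81 * 2988 / 1e6
= 83510685.72 / 1e6
= 83.5107 MPa

83.5107


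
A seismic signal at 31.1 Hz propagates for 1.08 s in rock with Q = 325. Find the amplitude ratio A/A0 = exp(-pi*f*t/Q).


pi*f*t/Q = pi*31.1*1.08/325 = 0.324676
A/A0 = exp(-0.324676) = 0.722761

0.722761


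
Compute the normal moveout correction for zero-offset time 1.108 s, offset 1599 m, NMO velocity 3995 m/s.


x/Vnmo = 1599/3995 = 0.40025
(x/Vnmo)^2 = 0.1602
t0^2 = 1.227664
sqrt(1.227664 + 0.1602) = 1.178077
dt = 1.178077 - 1.108 = 0.070077

0.070077
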